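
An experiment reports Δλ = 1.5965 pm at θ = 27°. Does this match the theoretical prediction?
No, inconsistent

Calculate the expected shift for θ = 27°:

Δλ_expected = λ_C(1 - cos(27°))
Δλ_expected = 2.4263 × (1 - cos(27°))
Δλ_expected = 2.4263 × 0.1090
Δλ_expected = 0.2645 pm

Given shift: 1.5965 pm
Expected shift: 0.2645 pm
Difference: 1.3320 pm

The values do not match. The given shift corresponds to θ ≈ 70.0°, not 27°.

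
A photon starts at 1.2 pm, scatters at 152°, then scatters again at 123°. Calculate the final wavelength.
9.5164 pm

Apply Compton shift twice:

First scattering at θ₁ = 152°:
Δλ₁ = λ_C(1 - cos(152°))
Δλ₁ = 2.4263 × 1.8829
Δλ₁ = 4.5686 pm

After first scattering:
λ₁ = 1.2 + 4.5686 = 5.7686 pm

Second scattering at θ₂ = 123°:
Δλ₂ = λ_C(1 - cos(123°))
Δλ₂ = 2.4263 × 1.5446
Δλ₂ = 3.7478 pm

Final wavelength:
λ₂ = 5.7686 + 3.7478 = 9.5164 pm

Total shift: Δλ_total = 4.5686 + 3.7478 = 8.3164 pm

(Intermediate values are shown rounded; full precision is carried through to the final answer.)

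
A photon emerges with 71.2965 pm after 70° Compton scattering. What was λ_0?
69.7000 pm

From λ' = λ + Δλ, we have λ = λ' - Δλ

First calculate the Compton shift:
Δλ = λ_C(1 - cos θ)
Δλ = 2.4263 × (1 - cos(70°))
Δλ = 2.4263 × 0.6580
Δλ = 1.5965 pm

Initial wavelength:
λ = λ' - Δλ
λ = 71.2965 - 1.5965
λ = 69.7000 pm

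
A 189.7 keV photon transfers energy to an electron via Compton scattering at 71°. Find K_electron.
37.9851 keV

By energy conservation: K_e = E_initial - E_final

First find the scattered photon energy:
Initial wavelength: λ = hc/E = 6.5358 pm
Compton shift: Δλ = λ_C(1 - cos(71°)) = 1.6364 pm
Final wavelength: λ' = 6.5358 + 1.6364 = 8.1722 pm
Final photon energy: E' = hc/λ' = 151.7149 keV

Electron kinetic energy:
K_e = E - E' = 189.7000 - 151.7149 = 37.9851 keV

(Intermediate values are shown rounded; full precision is carried through to the final answer.)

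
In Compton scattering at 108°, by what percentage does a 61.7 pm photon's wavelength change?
5.1476%

Calculate the Compton shift:
Δλ = λ_C(1 - cos(108°))
Δλ = 2.4263 × (1 - cos(108°))
Δλ = 2.4263 × 1.3090
Δλ = 3.1761 pm

Percentage change:
(Δλ/λ₀) × 100 = (3.1761/61.7) × 100
= 5.1476%

(Intermediate values are shown rounded; full precision is carried through to the final answer.)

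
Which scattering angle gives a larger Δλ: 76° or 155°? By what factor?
155° produces the larger shift by a factor of 2.515

Calculate both shifts using Δλ = λ_C(1 - cos θ):

For θ₁ = 76°:
Δλ₁ = 2.4263 × (1 - cos(76°))
Δλ₁ = 2.4263 × 0.7581
Δλ₁ = 1.8393 pm

For θ₂ = 155°:
Δλ₂ = 2.4263 × (1 - cos(155°))
Δλ₂ = 2.4263 × 1.9063
Δλ₂ = 4.6253 pm

The 155° angle produces the larger shift.
Ratio: 4.6253/1.8393 = 2.515

(Intermediate values are shown rounded; full precision is carried through to the final answer.)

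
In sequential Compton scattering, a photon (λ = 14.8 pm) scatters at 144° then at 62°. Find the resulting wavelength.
20.4765 pm

Apply Compton shift twice:

First scattering at θ₁ = 144°:
Δλ₁ = λ_C(1 - cos(144°))
Δλ₁ = 2.4263 × 1.8090
Δλ₁ = 4.3892 pm

After first scattering:
λ₁ = 14.8 + 4.3892 = 19.1892 pm

Second scattering at θ₂ = 62°:
Δλ₂ = λ_C(1 - cos(62°))
Δλ₂ = 2.4263 × 0.5305
Δλ₂ = 1.2872 pm

Final wavelength:
λ₂ = 19.1892 + 1.2872 = 20.4765 pm

Total shift: Δλ_total = 4.3892 + 1.2872 = 5.6765 pm

(Intermediate values are shown rounded; full precision is carried through to the final answer.)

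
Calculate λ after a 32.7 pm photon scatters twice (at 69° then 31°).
34.6034 pm

Apply Compton shift twice:

First scattering at θ₁ = 69°:
Δλ₁ = λ_C(1 - cos(69°))
Δλ₁ = 2.4263 × 0.6416
Δλ₁ = 1.5568 pm

After first scattering:
λ₁ = 32.7 + 1.5568 = 34.2568 pm

Second scattering at θ₂ = 31°:
Δλ₂ = λ_C(1 - cos(31°))
Δλ₂ = 2.4263 × 0.1428
Δλ₂ = 0.3466 pm

Final wavelength:
λ₂ = 34.2568 + 0.3466 = 34.6034 pm

Total shift: Δλ_total = 1.5568 + 0.3466 = 1.9034 pm

(Intermediate values are shown rounded; full precision is carried through to the final answer.)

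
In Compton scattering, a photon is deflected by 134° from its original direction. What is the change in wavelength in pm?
4.1118 pm

Using the Compton scattering formula:
Δλ = λ_C(1 - cos θ)

where λ_C = h/(m_e·c) ≈ 2.4263 pm is the Compton wavelength of an electron.

For θ = 134°:
cos(134°) = -0.6947
1 - cos(134°) = 1.6947

Δλ = 2.4263 × 1.6947
Δλ = 4.1118 pm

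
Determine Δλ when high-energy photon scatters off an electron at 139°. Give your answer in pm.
4.2575 pm

Using the Compton scattering formula:
Δλ = λ_C(1 - cos θ)

where λ_C = h/(m_e·c) ≈ 2.4263 pm is the Compton wavelength of an electron.

For θ = 139°:
cos(139°) = -0.7547
1 - cos(139°) = 1.7547

Δλ = 2.4263 × 1.7547
Δλ = 4.2575 pm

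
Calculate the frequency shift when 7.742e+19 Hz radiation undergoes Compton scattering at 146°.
4.134e+19 Hz (decrease)

Convert frequency to wavelength (c = 299792458 m/s):
λ₀ = c/f₀ = 299792458/7.742e+19 = 3.8722870e-12 m = 3.8723 pm

Calculate Compton shift:
Δλ = λ_C(1 - cos(146°)) = 4.4378 pm

Final wavelength:
λ' = λ₀ + Δλ = 3.8723 + 4.4378 = 8.3101 pm

Final frequency:
f' = c/λ' = 299792458/8.3100996e-12 = 3.6075676e+19 Hz

Frequency shift (decrease):
Δf = f₀ - f' = 7.742e+19 - 3.6075676e+19 = 4.134e+19 Hz

(Intermediate values are shown rounded; full precision is carried through to the final answer.)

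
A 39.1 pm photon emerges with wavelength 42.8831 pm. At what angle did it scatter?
124.00°

First find the wavelength shift:
Δλ = λ' - λ = 42.8831 - 39.1 = 3.7831 pm

Using Δλ = λ_C(1 - cos θ), with λ_C = h/(m_e·c) ≈ 2.42631024 pm:
cos θ = 1 - Δλ/λ_C
cos θ = 1 - 3.7831/2.42631024
cos θ = -0.559199

θ = arccos(-0.559199)
θ = 124.00°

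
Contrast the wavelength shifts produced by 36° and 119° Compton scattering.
119° produces the larger shift by a factor of 7.775

Calculate both shifts using Δλ = λ_C(1 - cos θ):

For θ₁ = 36°:
Δλ₁ = 2.4263 × (1 - cos(36°))
Δλ₁ = 2.4263 × 0.1910
Δλ₁ = 0.4634 pm

For θ₂ = 119°:
Δλ₂ = 2.4263 × (1 - cos(119°))
Δλ₂ = 2.4263 × 1.4848
Δλ₂ = 3.6026 pm

The 119° angle produces the larger shift.
Ratio: 3.6026/0.4634 = 7.775

(Intermediate values are shown rounded; full precision is carried through to the final answer.)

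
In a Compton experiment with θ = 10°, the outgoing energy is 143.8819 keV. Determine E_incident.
144.5000 keV

Convert final energy to wavelength (hc ≈ 1239.842 keV·pm):
λ' = hc/E' = 1239.842 / 143.8819 = 8.6171 pm

Calculate the Compton shift:
Δλ = λ_C(1 - cos(10°))
Δλ = 2.4263 × (1 - cos(10°))
Δλ = 0.0369 pm

Initial wavelength:
λ = λ' - Δλ = 8.6171 - 0.0369 = 8.5802 pm

Initial energy:
E = hc/λ = 1239.842 / 8.5802 = 144.5000 keV

(Intermediate values are shown rounded; full precision is carried through to the final answer.)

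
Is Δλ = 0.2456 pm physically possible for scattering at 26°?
Yes, consistent

Calculate the expected shift for θ = 26°:

Δλ_expected = λ_C(1 - cos(26°))
Δλ_expected = 2.4263 × (1 - cos(26°))
Δλ_expected = 2.4263 × 0.1012
Δλ_expected = 0.2456 pm

Given shift: 0.2456 pm
Expected shift: 0.2456 pm
Difference: 0.0000 pm

The values match. This is consistent with Compton scattering at the stated angle.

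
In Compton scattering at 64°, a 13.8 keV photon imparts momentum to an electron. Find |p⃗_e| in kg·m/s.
7.7586e-24 kg·m/s

The electron is initially at rest, so by conservation of momentum:
p⃗_e = p⃗₀ − p⃗'  (incident photon momentum minus scattered photon momentum)

Photon momentum magnitudes (p = h/λ = E/c):
λ₀ = hc/E₀ = 89.8436 pm → p₀ = h/λ₀ = 7.3751e-24 kg·m/s
Δλ = λ_C(1 − cos 64°) = 1.3627 pm
λ' = 91.2063 pm → p' = h/λ' = 7.2649e-24 kg·m/s

The scattered photon makes angle θ = 64° with the incident direction, so by the law of cosines:
|p⃗_e|² = p₀² + p'² − 2p₀p'cos θ
|p⃗_e|² = (7.3751e-24)² + (7.2649e-24)² − 2·7.3751e-24·7.2649e-24·cos(64°)
|p⃗_e| = 7.7586e-24 kg·m/s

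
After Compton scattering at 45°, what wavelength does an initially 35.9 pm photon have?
36.6106 pm

Using the Compton formula: λ' = λ + λ_C(1 − cos θ)

For θ = 45°, cos θ = √2/2 (exact) ≈ 0.7071, so:
1 − cos 45° = 1 − (√2/2) ≈ 0.2929

Δλ = λ_C × 0.2929 = 2.4263 × 0.2929 = 0.7106 pm

λ' = 35.9 + 0.7106 = 36.6106 pm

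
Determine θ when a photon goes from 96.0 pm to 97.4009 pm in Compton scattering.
65.00°

First find the wavelength shift:
Δλ = λ' - λ = 97.4009 - 96.0 = 1.4009 pm

Using Δλ = λ_C(1 - cos θ), with λ_C = h/(m_e·c) ≈ 2.42631024 pm:
cos θ = 1 - Δλ/λ_C
cos θ = 1 - 1.4009/2.42631024
cos θ = 0.422621

θ = arccos(0.422621)
θ = 65.00°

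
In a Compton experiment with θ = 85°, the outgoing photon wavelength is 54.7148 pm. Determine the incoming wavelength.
52.5000 pm

From λ' = λ + Δλ, we have λ = λ' - Δλ

First calculate the Compton shift:
Δλ = λ_C(1 - cos θ)
Δλ = 2.4263 × (1 - cos(85°))
Δλ = 2.4263 × 0.9128
Δλ = 2.2148 pm

Initial wavelength:
λ = λ' - Δλ
λ = 54.7148 - 2.2148
λ = 52.5000 pm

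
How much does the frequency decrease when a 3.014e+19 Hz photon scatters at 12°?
1.598e+17 Hz (decrease)

Convert frequency to wavelength (c = 299792458 m/s):
λ₀ = c/f₀ = 299792458/3.014e+19 = 9.9466642e-12 m = 9.9467 pm

Calculate Compton shift:
Δλ = λ_C(1 - cos(12°)) = 0.0530 pm

Final wavelength:
λ' = λ₀ + Δλ = 9.9467 + 0.0530 = 9.9997 pm

Final frequency:
f' = c/λ' = 299792458/9.9996849e-12 = 2.9980191e+19 Hz

Frequency shift (decrease):
Δf = f₀ - f' = 3.014e+19 - 2.9980191e+19 = 1.598e+17 Hz

(Intermediate values are shown rounded; full precision is carried through to the final answer.)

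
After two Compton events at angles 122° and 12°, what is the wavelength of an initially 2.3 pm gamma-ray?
6.0651 pm

Apply Compton shift twice:

First scattering at θ₁ = 122°:
Δλ₁ = λ_C(1 - cos(122°))
Δλ₁ = 2.4263 × 1.5299
Δλ₁ = 3.7121 pm

After first scattering:
λ₁ = 2.3 + 3.7121 = 6.0121 pm

Second scattering at θ₂ = 12°:
Δλ₂ = λ_C(1 - cos(12°))
Δλ₂ = 2.4263 × 0.0219
Δλ₂ = 0.0530 pm

Final wavelength:
λ₂ = 6.0121 + 0.0530 = 6.0651 pm

Total shift: Δλ_total = 3.7121 + 0.0530 = 3.7651 pm

(Intermediate values are shown rounded; full precision is carried through to the final answer.)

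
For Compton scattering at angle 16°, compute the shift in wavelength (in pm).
0.0940 pm

Using the Compton scattering formula:
Δλ = λ_C(1 - cos θ)

where λ_C = h/(m_e·c) ≈ 2.4263 pm is the Compton wavelength of an electron.

For θ = 16°:
cos(16°) = 0.9613
1 - cos(16°) = 0.0387

Δλ = 2.4263 × 0.0387
Δλ = 0.0940 pm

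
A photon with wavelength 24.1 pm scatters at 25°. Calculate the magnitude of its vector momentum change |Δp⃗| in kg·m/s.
1.1849e-23 kg·m/s

Photon momentum magnitude is p = h/λ.

Initial momentum:
p₀ = h/λ = 6.6261e-34/2.4100e-11 = 2.7494e-23 kg·m/s

After scattering:
λ' = λ + Δλ = 24.1 + 0.2273 = 24.3273 pm
p' = h/λ' = 6.6261e-34/2.4327e-11 = 2.7237e-23 kg·m/s

Momentum is a vector; the scattered photon's direction makes angle θ = 25° with the incident direction. The magnitude of the vector change Δp⃗ = p⃗₀ − p⃗' is found from the law of cosines:
|Δp⃗|² = p₀² + p'² − 2p₀p'cos θ
|Δp⃗|² = (2.7494e-23)² + (2.7237e-23)² − 2·2.7494e-23·2.7237e-23·cos(25°)
|Δp⃗| = 1.1849e-23 kg·m/s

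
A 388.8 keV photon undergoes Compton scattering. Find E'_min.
154.1802 keV (at θ = 180°)

The scattered photon has minimum energy when its wavelength is maximum, i.e., when the Compton shift Δλ = λ_C(1 − cos θ) is maximum. This occurs at θ = 180° (backscattering), giving Δλ_max = 2λ_C = 4.8526 pm.

Initial wavelength: λ₀ = hc/E₀ = 3.1889 pm
Maximum final wavelength: λ'_max = λ₀ + 2λ_C = 3.1889 + 4.8526 = 8.0415 pm
Minimum final energy: E'_min = hc/λ'_max = 154.1802 keV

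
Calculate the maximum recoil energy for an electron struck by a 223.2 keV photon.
104.0700 keV

Maximum energy transfer occurs at θ = 180° (backscattering).

Initial photon: E₀ = 223.2 keV → λ₀ = 5.5548 pm

Maximum Compton shift (at 180°):
Δλ_max = 2λ_C = 2 × 2.4263 = 4.8526 pm

Final wavelength:
λ' = 5.5548 + 4.8526 = 10.4075 pm

Minimum photon energy (maximum energy to electron):
E'_min = hc/λ' = 119.1300 keV

Maximum electron kinetic energy:
K_max = E₀ - E'_min = 223.2000 - 119.1300 = 104.0700 keV

(Intermediate values are shown rounded; full precision is carried through to the final answer.)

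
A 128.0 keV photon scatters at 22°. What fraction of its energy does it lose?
0.0179 (or 1.79%)

Calculate initial and final photon energies:

Initial: E₀ = 128.0 keV → λ₀ = 9.6863 pm
Compton shift: Δλ = 0.1767 pm
Final wavelength: λ' = 9.8629 pm
Final energy: E' = 125.7071 keV

Fractional energy loss:
(E₀ - E')/E₀ = (128.0000 - 125.7071)/128.0000
= 2.2929/128.0000
= 0.0179
= 1.79%

(Intermediate values are shown rounded; full precision is carried through to the final answer.)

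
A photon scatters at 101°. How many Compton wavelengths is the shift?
1.1908 λ_C

The Compton shift formula is:
Δλ = λ_C(1 - cos θ)

Dividing both sides by λ_C:
Δλ/λ_C = 1 - cos θ

For θ = 101°:
Δλ/λ_C = 1 - cos(101°)
Δλ/λ_C = 1 - -0.1908
Δλ/λ_C = 1.1908

This means the shift is 1.1908 × λ_C = 2.8893 pm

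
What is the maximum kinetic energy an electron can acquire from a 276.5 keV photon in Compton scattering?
143.7074 keV

Maximum energy transfer occurs at θ = 180° (backscattering).

Initial photon: E₀ = 276.5 keV → λ₀ = 4.4841 pm

Maximum Compton shift (at 180°):
Δλ_max = 2λ_C = 2 × 2.4263 = 4.8526 pm

Final wavelength:
λ' = 4.4841 + 4.8526 = 9.3367 pm

Minimum photon energy (maximum energy to electron):
E'_min = hc/λ' = 132.7926 keV

Maximum electron kinetic energy:
K_max = E₀ - E'_min = 276.5000 - 132.7926 = 143.7074 keV

(Intermediate values are shown rounded; full precision is carried through to the final answer.)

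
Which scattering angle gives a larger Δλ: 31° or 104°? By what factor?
104° produces the larger shift by a factor of 8.695

Calculate both shifts using Δλ = λ_C(1 - cos θ):

For θ₁ = 31°:
Δλ₁ = 2.4263 × (1 - cos(31°))
Δλ₁ = 2.4263 × 0.1428
Δλ₁ = 0.3466 pm

For θ₂ = 104°:
Δλ₂ = 2.4263 × (1 - cos(104°))
Δλ₂ = 2.4263 × 1.2419
Δλ₂ = 3.0133 pm

The 104° angle produces the larger shift.
Ratio: 3.0133/0.3466 = 8.695

(Intermediate values are shown rounded; full precision is carried through to the final answer.)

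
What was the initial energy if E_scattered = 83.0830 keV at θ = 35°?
85.6000 keV

Convert final energy to wavelength (hc ≈ 1239.842 keV·pm):
λ' = hc/E' = 1239.842 / 83.0830 = 14.9229 pm

Calculate the Compton shift:
Δλ = λ_C(1 - cos(35°))
Δλ = 2.4263 × (1 - cos(35°))
Δλ = 0.4388 pm

Initial wavelength:
λ = λ' - Δλ = 14.9229 - 0.4388 = 14.4841 pm

Initial energy:
E = hc/λ = 1239.842 / 14.4841 = 85.6000 keV

(Intermediate values are shown rounded; full precision is carried through to the final answer.)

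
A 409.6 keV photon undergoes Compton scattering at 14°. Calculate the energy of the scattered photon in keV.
400.0742 keV

First convert energy to wavelength:
λ = hc/E, with hc ≈ 1239.842 keV·pm (i.e. 1239.842 eV·nm)

For E = 409.6 keV = 409600 eV:
λ = 1239.842 keV·pm / 409.6 keV
λ = 3.0270 pm

Calculate the Compton shift:
Δλ = λ_C(1 - cos(14°)) = 2.4263 × 0.0297
Δλ = 0.0721 pm

Final wavelength:
λ' = 3.0270 + 0.0721 = 3.0990 pm

Final energy:
E' = hc/λ' = 1239.842 / 3.0990 = 400.0742 keV

(Intermediate values are shown rounded; full precision is carried through to the final answer.)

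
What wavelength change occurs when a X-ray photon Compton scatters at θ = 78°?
1.9219 pm

Using the Compton scattering formula:
Δλ = λ_C(1 - cos θ)

where λ_C = h/(m_e·c) ≈ 2.4263 pm is the Compton wavelength of an electron.

For θ = 78°:
cos(78°) = 0.2079
1 - cos(78°) = 0.7921

Δλ = 2.4263 × 0.7921
Δλ = 1.9219 pm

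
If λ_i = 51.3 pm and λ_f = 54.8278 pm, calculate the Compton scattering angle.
117.00°

First find the wavelength shift:
Δλ = λ' - λ = 54.8278 - 51.3 = 3.5278 pm

Using Δλ = λ_C(1 - cos θ), with λ_C = h/(m_e·c) ≈ 2.42631024 pm:
cos θ = 1 - Δλ/λ_C
cos θ = 1 - 3.5278/2.42631024
cos θ = -0.453977

θ = arccos(-0.453977)
θ = 117.00°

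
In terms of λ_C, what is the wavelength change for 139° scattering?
1.7547 λ_C

The Compton shift formula is:
Δλ = λ_C(1 - cos θ)

Dividing both sides by λ_C:
Δλ/λ_C = 1 - cos θ

For θ = 139°:
Δλ/λ_C = 1 - cos(139°)
Δλ/λ_C = 1 - -0.7547
Δλ/λ_C = 1.7547

This means the shift is 1.7547 × λ_C = 4.2575 pm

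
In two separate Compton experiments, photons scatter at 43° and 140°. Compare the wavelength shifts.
140° produces the larger shift by a factor of 6.574

Calculate both shifts using Δλ = λ_C(1 - cos θ):

For θ₁ = 43°:
Δλ₁ = 2.4263 × (1 - cos(43°))
Δλ₁ = 2.4263 × 0.2686
Δλ₁ = 0.6518 pm

For θ₂ = 140°:
Δλ₂ = 2.4263 × (1 - cos(140°))
Δλ₂ = 2.4263 × 1.7660
Δλ₂ = 4.2850 pm

The 140° angle produces the larger shift.
Ratio: 4.2850/0.6518 = 6.574

(Intermediate values are shown rounded; full precision is carried through to the final answer.)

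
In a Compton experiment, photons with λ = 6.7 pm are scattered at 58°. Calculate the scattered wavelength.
7.8406 pm

Using the Compton scattering formula:
λ' = λ + Δλ = λ + λ_C(1 - cos θ)

Given:
- Initial wavelength λ = 6.7 pm
- Scattering angle θ = 58°
- Compton wavelength λ_C ≈ 2.4263 pm

Calculate the shift:
Δλ = 2.4263 × (1 - cos(58°))
Δλ = 2.4263 × 0.4701
Δλ = 1.1406 pm

Final wavelength:
λ' = 6.7 + 1.1406 = 7.8406 pm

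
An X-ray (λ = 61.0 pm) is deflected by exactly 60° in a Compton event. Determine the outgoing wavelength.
62.2132 pm

Using the Compton formula: λ' = λ + λ_C(1 − cos θ)

For θ = 60°, cos θ = 1/2 (exact) = 0.5000, so:
1 − cos 60° = 1 − (1/2) = 0.5000

Δλ = λ_C × 0.5000 = 2.4263 × 0.5000 = 1.2132 pm

λ' = 61.0 + 1.2132 = 62.2132 pm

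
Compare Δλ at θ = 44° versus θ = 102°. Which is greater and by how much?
102° produces the larger shift by a factor of 4.304

Calculate both shifts using Δλ = λ_C(1 - cos θ):

For θ₁ = 44°:
Δλ₁ = 2.4263 × (1 - cos(44°))
Δλ₁ = 2.4263 × 0.2807
Δλ₁ = 0.6810 pm

For θ₂ = 102°:
Δλ₂ = 2.4263 × (1 - cos(102°))
Δλ₂ = 2.4263 × 1.2079
Δλ₂ = 2.9308 pm

The 102° angle produces the larger shift.
Ratio: 2.9308/0.6810 = 4.304

(Intermediate values are shown rounded; full precision is carried through to the final answer.)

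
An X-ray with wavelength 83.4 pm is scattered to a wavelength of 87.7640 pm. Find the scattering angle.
143.00°

First find the wavelength shift:
Δλ = λ' - λ = 87.7640 - 83.4 = 4.3640 pm

Using Δλ = λ_C(1 - cos θ), with λ_C = h/(m_e·c) ≈ 2.42631024 pm:
cos θ = 1 - Δλ/λ_C
cos θ = 1 - 4.3640/2.42631024
cos θ = -0.798616

θ = arccos(-0.798616)
θ = 143.00°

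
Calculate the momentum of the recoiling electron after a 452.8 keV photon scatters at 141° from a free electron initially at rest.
3.2053e-22 kg·m/s

The electron is initially at rest, so by conservation of momentum:
p⃗_e = p⃗₀ − p⃗'  (incident photon momentum minus scattered photon momentum)

Photon momentum magnitudes (p = h/λ = E/c):
λ₀ = hc/E₀ = 2.7382 pm → p₀ = h/λ₀ = 2.4199e-22 kg·m/s
Δλ = λ_C(1 − cos 141°) = 4.3119 pm
λ' = 7.0501 pm → p' = h/λ' = 9.3986e-23 kg·m/s

The scattered photon makes angle θ = 141° with the incident direction, so by the law of cosines:
|p⃗_e|² = p₀² + p'² − 2p₀p'cos θ
|p⃗_e|² = (2.4199e-22)² + (9.3986e-23)² − 2·2.4199e-22·9.3986e-23·cos(141°)
|p⃗_e| = 3.2053e-22 kg·m/s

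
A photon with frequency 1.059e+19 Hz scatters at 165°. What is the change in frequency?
1.527e+18 Hz (decrease)

Convert frequency to wavelength (c = 299792458 m/s):
λ₀ = c/f₀ = 299792458/1.059e+19 = 2.8309014e-11 m = 28.3090 pm

Calculate Compton shift:
Δλ = λ_C(1 - cos(165°)) = 4.7699 pm

Final wavelength:
λ' = λ₀ + Δλ = 28.3090 + 4.7699 = 33.0790 pm

Final frequency:
f' = c/λ' = 299792458/3.3078960e-11 = 9.0629348e+18 Hz

Frequency shift (decrease):
Δf = f₀ - f' = 1.059e+19 - 9.0629348e+18 = 1.527e+18 Hz

(Intermediate values are shown rounded; full precision is carried through to the final answer.)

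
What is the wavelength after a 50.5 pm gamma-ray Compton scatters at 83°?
52.6306 pm

Using the Compton scattering formula:
λ' = λ + Δλ = λ + λ_C(1 - cos θ)

Given:
- Initial wavelength λ = 50.5 pm
- Scattering angle θ = 83°
- Compton wavelength λ_C ≈ 2.4263 pm

Calculate the shift:
Δλ = 2.4263 × (1 - cos(83°))
Δλ = 2.4263 × 0.8781
Δλ = 2.1306 pm

Final wavelength:
λ' = 50.5 + 2.1306 = 52.6306 pm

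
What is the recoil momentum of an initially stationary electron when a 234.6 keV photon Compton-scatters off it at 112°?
1.6985e-22 kg·m/s

The electron is initially at rest, so by conservation of momentum:
p⃗_e = p⃗₀ − p⃗'  (incident photon momentum minus scattered photon momentum)

Photon momentum magnitudes (p = h/λ = E/c):
λ₀ = hc/E₀ = 5.2849 pm → p₀ = h/λ₀ = 1.2538e-22 kg·m/s
Δλ = λ_C(1 − cos 112°) = 3.3352 pm
λ' = 8.6201 pm → p' = h/λ' = 7.6867e-23 kg·m/s

The scattered photon makes angle θ = 112° with the incident direction, so by the law of cosines:
|p⃗_e|² = p₀² + p'² − 2p₀p'cos θ
|p⃗_e|² = (1.2538e-22)² + (7.6867e-23)² − 2·1.2538e-22·7.6867e-23·cos(112°)
|p⃗_e| = 1.6985e-22 kg·m/s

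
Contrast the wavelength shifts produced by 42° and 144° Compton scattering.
144° produces the larger shift by a factor of 7.043

Calculate both shifts using Δλ = λ_C(1 - cos θ):

For θ₁ = 42°:
Δλ₁ = 2.4263 × (1 - cos(42°))
Δλ₁ = 2.4263 × 0.2569
Δλ₁ = 0.6232 pm

For θ₂ = 144°:
Δλ₂ = 2.4263 × (1 - cos(144°))
Δλ₂ = 2.4263 × 1.8090
Δλ₂ = 4.3892 pm

The 144° angle produces the larger shift.
Ratio: 4.3892/0.6232 = 7.043

(Intermediate values are shown rounded; full precision is carried through to the final answer.)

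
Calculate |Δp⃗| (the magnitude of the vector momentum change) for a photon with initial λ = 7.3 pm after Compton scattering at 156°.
1.4324e-22 kg·m/s

Photon momentum magnitude is p = h/λ.

Initial momentum:
p₀ = h/λ = 6.6261e-34/7.3000e-12 = 9.0768e-23 kg·m/s

After scattering:
λ' = λ + Δλ = 7.3 + 4.6429 = 11.9429 pm
p' = h/λ' = 6.6261e-34/1.1943e-11 = 5.5481e-23 kg·m/s

Momentum is a vector; the scattered photon's direction makes angle θ = 156° with the incident direction. The magnitude of the vector change Δp⃗ = p⃗₀ − p⃗' is found from the law of cosines:
|Δp⃗|² = p₀² + p'² − 2p₀p'cos θ
|Δp⃗|² = (9.0768e-23)² + (5.5481e-23)² − 2·9.0768e-23·5.5481e-23·cos(156°)
|Δp⃗| = 1.4324e-22 kg·m/s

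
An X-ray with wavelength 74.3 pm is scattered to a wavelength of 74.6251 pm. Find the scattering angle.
30.00°

First find the wavelength shift:
Δλ = λ' - λ = 74.6251 - 74.3 = 0.3251 pm

Using Δλ = λ_C(1 - cos θ), with λ_C = h/(m_e·c) ≈ 2.42631024 pm:
cos θ = 1 - Δλ/λ_C
cos θ = 1 - 0.3251/2.42631024
cos θ = 0.866011

θ = arccos(0.866011)
θ = 30.00°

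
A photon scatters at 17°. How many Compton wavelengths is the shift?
0.0437 λ_C

The Compton shift formula is:
Δλ = λ_C(1 - cos θ)

Dividing both sides by λ_C:
Δλ/λ_C = 1 - cos θ

For θ = 17°:
Δλ/λ_C = 1 - cos(17°)
Δλ/λ_C = 1 - 0.9563
Δλ/λ_C = 0.0437

This means the shift is 0.0437 × λ_C = 0.1060 pm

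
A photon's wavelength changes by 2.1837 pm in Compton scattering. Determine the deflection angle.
84.26°

From the Compton formula Δλ = λ_C(1 - cos θ), we can solve for θ:

cos θ = 1 - Δλ/λ_C

Given:
- Δλ = 2.1837 pm
- λ_C = h/(m_e·c) ≈ 2.42631024 pm

cos θ = 1 - 2.1837/2.42631024
cos θ = 1 - 0.900009
cos θ = 0.099991

θ = arccos(0.099991)
θ = 84.26°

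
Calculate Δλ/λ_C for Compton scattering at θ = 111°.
1.3584 λ_C

The Compton shift formula is:
Δλ = λ_C(1 - cos θ)

Dividing both sides by λ_C:
Δλ/λ_C = 1 - cos θ

For θ = 111°:
Δλ/λ_C = 1 - cos(111°)
Δλ/λ_C = 1 - -0.3584
Δλ/λ_C = 1.3584

This means the shift is 1.3584 × λ_C = 3.2958 pm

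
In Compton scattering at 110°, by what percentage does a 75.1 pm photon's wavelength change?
4.3358%

Calculate the Compton shift:
Δλ = λ_C(1 - cos(110°))
Δλ = 2.4263 × (1 - cos(110°))
Δλ = 2.4263 × 1.3420
Δλ = 3.2562 pm

Percentage change:
(Δλ/λ₀) × 100 = (3.2562/75.1) × 100
= 4.3358%

(Intermediate values are shown rounded; full precision is carried through to the final answer.)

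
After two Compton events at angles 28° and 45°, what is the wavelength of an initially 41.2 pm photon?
42.1947 pm

Apply Compton shift twice:

First scattering at θ₁ = 28°:
Δλ₁ = λ_C(1 - cos(28°))
Δλ₁ = 2.4263 × 0.1171
Δλ₁ = 0.2840 pm

After first scattering:
λ₁ = 41.2 + 0.2840 = 41.4840 pm

Second scattering at θ₂ = 45°:
Δλ₂ = λ_C(1 - cos(45°))
Δλ₂ = 2.4263 × 0.2929
Δλ₂ = 0.7106 pm

Final wavelength:
λ₂ = 41.4840 + 0.7106 = 42.1947 pm

Total shift: Δλ_total = 0.2840 + 0.7106 = 0.9947 pm

(Intermediate values are shown rounded; full precision is carried through to the final answer.)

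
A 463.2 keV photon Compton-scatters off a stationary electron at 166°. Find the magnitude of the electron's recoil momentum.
3.3445e-22 kg·m/s

The electron is initially at rest, so by conservation of momentum:
p⃗_e = p⃗₀ − p⃗'  (incident photon momentum minus scattered photon momentum)

Photon momentum magnitudes (p = h/λ = E/c):
λ₀ = hc/E₀ = 2.6767 pm → p₀ = h/λ₀ = 2.4755e-22 kg·m/s
Δλ = λ_C(1 − cos 166°) = 4.7805 pm
λ' = 7.4572 pm → p' = h/λ' = 8.8854e-23 kg·m/s

The scattered photon makes angle θ = 166° with the incident direction, so by the law of cosines:
|p⃗_e|² = p₀² + p'² − 2p₀p'cos θ
|p⃗_e|² = (2.4755e-22)² + (8.8854e-23)² − 2·2.4755e-22·8.8854e-23·cos(166°)
|p⃗_e| = 3.3445e-22 kg·m/s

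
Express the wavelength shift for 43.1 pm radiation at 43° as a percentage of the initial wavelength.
1.5123%

Calculate the Compton shift:
Δλ = λ_C(1 - cos(43°))
Δλ = 2.4263 × (1 - cos(43°))
Δλ = 2.4263 × 0.2686
Δλ = 0.6518 pm

Percentage change:
(Δλ/λ₀) × 100 = (0.6518/43.1) × 100
= 1.5123%

(Intermediate values are shown rounded; full precision is carried through to the final answer.)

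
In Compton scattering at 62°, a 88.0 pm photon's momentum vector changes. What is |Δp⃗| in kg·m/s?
7.7007e-24 kg·m/s

Photon momentum magnitude is p = h/λ.

Initial momentum:
p₀ = h/λ = 6.6261e-34/8.8000e-11 = 7.5296e-24 kg·m/s

After scattering:
λ' = λ + Δλ = 88.0 + 1.2872 = 89.2872 pm
p' = h/λ' = 6.6261e-34/8.9287e-11 = 7.4211e-24 kg·m/s

Momentum is a vector; the scattered photon's direction makes angle θ = 62° with the incident direction. The magnitude of the vector change Δp⃗ = p⃗₀ − p⃗' is found from the law of cosines:
|Δp⃗|² = p₀² + p'² − 2p₀p'cos θ
|Δp⃗|² = (7.5296e-24)² + (7.4211e-24)² − 2·7.5296e-24·7.4211e-24·cos(62°)
|Δp⃗| = 7.7007e-24 kg·m/s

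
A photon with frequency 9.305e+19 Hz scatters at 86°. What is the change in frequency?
3.833e+19 Hz (decrease)

Convert frequency to wavelength (c = 299792458 m/s):
λ₀ = c/f₀ = 299792458/9.305e+19 = 3.2218426e-12 m = 3.2218 pm

Calculate Compton shift:
Δλ = λ_C(1 - cos(86°)) = 2.2571 pm

Final wavelength:
λ' = λ₀ + Δλ = 3.2218 + 2.2571 = 5.4789 pm

Final frequency:
f' = c/λ' = 299792458/5.4789020e-12 = 5.4717616e+19 Hz

Frequency shift (decrease):
Δf = f₀ - f' = 9.305e+19 - 5.4717616e+19 = 3.833e+19 Hz

(Intermediate values are shown rounded; full precision is carried through to the final answer.)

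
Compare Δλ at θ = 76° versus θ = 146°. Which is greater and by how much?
146° produces the larger shift by a factor of 2.413

Calculate both shifts using Δλ = λ_C(1 - cos θ):

For θ₁ = 76°:
Δλ₁ = 2.4263 × (1 - cos(76°))
Δλ₁ = 2.4263 × 0.7581
Δλ₁ = 1.8393 pm

For θ₂ = 146°:
Δλ₂ = 2.4263 × (1 - cos(146°))
Δλ₂ = 2.4263 × 1.8290
Δλ₂ = 4.4378 pm

The 146° angle produces the larger shift.
Ratio: 4.4378/1.8393 = 2.413

(Intermediate values are shown rounded; full precision is carried through to the final answer.)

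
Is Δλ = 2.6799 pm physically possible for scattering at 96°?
Yes, consistent

Calculate the expected shift for θ = 96°:

Δλ_expected = λ_C(1 - cos(96°))
Δλ_expected = 2.4263 × (1 - cos(96°))
Δλ_expected = 2.4263 × 1.1045
Δλ_expected = 2.6799 pm

Given shift: 2.6799 pm
Expected shift: 2.6799 pm
Difference: 0.0000 pm

The values match. This is consistent with Compton scattering at the stated angle.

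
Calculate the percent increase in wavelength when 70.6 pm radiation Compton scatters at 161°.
6.6862%

Calculate the Compton shift:
Δλ = λ_C(1 - cos(161°))
Δλ = 2.4263 × (1 - cos(161°))
Δλ = 2.4263 × 1.9455
Δλ = 4.7204 pm

Percentage change:
(Δλ/λ₀) × 100 = (4.7204/70.6) × 100
= 6.6862%

(Intermediate values are shown rounded; full precision is carried through to the final answer.)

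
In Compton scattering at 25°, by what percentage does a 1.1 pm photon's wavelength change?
20.6660%

Calculate the Compton shift:
Δλ = λ_C(1 - cos(25°))
Δλ = 2.4263 × (1 - cos(25°))
Δλ = 2.4263 × 0.0937
Δλ = 0.2273 pm

Percentage change:
(Δλ/λ₀) × 100 = (0.2273/1.1) × 100
= 20.6660%

(Intermediate values are shown rounded; full precision is carried through to the final answer.)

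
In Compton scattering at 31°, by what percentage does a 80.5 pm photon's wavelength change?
0.4305%

Calculate the Compton shift:
Δλ = λ_C(1 - cos(31°))
Δλ = 2.4263 × (1 - cos(31°))
Δλ = 2.4263 × 0.1428
Δλ = 0.3466 pm

Percentage change:
(Δλ/λ₀) × 100 = (0.3466/80.5) × 100
= 0.4305%

(Intermediate values are shown rounded; full precision is carried through to the final answer.)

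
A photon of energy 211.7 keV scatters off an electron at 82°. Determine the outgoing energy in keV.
156.0486 keV

First convert energy to wavelength:
λ = hc/E, with hc ≈ 1239.842 keV·pm (i.e. 1239.842 eV·nm)

For E = 211.7 keV = 211700 eV:
λ = 1239.842 keV·pm / 211.7 keV
λ = 5.8566 pm

Calculate the Compton shift:
Δλ = λ_C(1 - cos(82°)) = 2.4263 × 0.8608
Δλ = 2.0886 pm

Final wavelength:
λ' = 5.8566 + 2.0886 = 7.9452 pm

Final energy:
E' = hc/λ' = 1239.842 / 7.9452 = 156.0486 keV

(Intermediate values are shown rounded; full precision is carried through to the final answer.)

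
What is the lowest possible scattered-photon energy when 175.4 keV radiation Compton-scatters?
104.0025 keV (at θ = 180°)

The scattered photon has minimum energy when its wavelength is maximum, i.e., when the Compton shift Δλ = λ_C(1 − cos θ) is maximum. This occurs at θ = 180° (backscattering), giving Δλ_max = 2λ_C = 4.8526 pm.

Initial wavelength: λ₀ = hc/E₀ = 7.0687 pm
Maximum final wavelength: λ'_max = λ₀ + 2λ_C = 7.0687 + 4.8526 = 11.9213 pm
Minimum final energy: E'_min = hc/λ'_max = 104.0025 keV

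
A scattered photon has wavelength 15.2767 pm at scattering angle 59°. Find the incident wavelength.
14.1000 pm

From λ' = λ + Δλ, we have λ = λ' - Δλ

First calculate the Compton shift:
Δλ = λ_C(1 - cos θ)
Δλ = 2.4263 × (1 - cos(59°))
Δλ = 2.4263 × 0.4850
Δλ = 1.1767 pm

Initial wavelength:
λ = λ' - Δλ
λ = 15.2767 - 1.1767
λ = 14.1000 pm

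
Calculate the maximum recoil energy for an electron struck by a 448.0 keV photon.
285.2937 keV

Maximum energy transfer occurs at θ = 180° (backscattering).

Initial photon: E₀ = 448.0 keV → λ₀ = 2.7675 pm

Maximum Compton shift (at 180°):
Δλ_max = 2λ_C = 2 × 2.4263 = 4.8526 pm

Final wavelength:
λ' = 2.7675 + 4.8526 = 7.6201 pm

Minimum photon energy (maximum energy to electron):
E'_min = hc/λ' = 162.7063 keV

Maximum electron kinetic energy:
K_max = E₀ - E'_min = 448.0000 - 162.7063 = 285.2937 keV

(Intermediate values are shown rounded; full precision is carried through to the final answer.)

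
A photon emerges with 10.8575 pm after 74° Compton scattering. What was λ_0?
9.1000 pm

From λ' = λ + Δλ, we have λ = λ' - Δλ

First calculate the Compton shift:
Δλ = λ_C(1 - cos θ)
Δλ = 2.4263 × (1 - cos(74°))
Δλ = 2.4263 × 0.7244
Δλ = 1.7575 pm

Initial wavelength:
λ = λ' - Δλ
λ = 10.8575 - 1.7575
λ = 9.1000 pm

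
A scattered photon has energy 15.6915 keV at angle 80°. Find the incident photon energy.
16.1000 keV

Convert final energy to wavelength (hc ≈ 1239.842 keV·pm):
λ' = hc/E' = 1239.842 / 15.6915 = 79.0136 pm

Calculate the Compton shift:
Δλ = λ_C(1 - cos(80°))
Δλ = 2.4263 × (1 - cos(80°))
Δλ = 2.0050 pm

Initial wavelength:
λ = λ' - Δλ = 79.0136 - 2.0050 = 77.0086 pm

Initial energy:
E = hc/λ = 1239.842 / 77.0086 = 16.1000 keV

(Intermediate values are shown rounded; full precision is carried through to the final answer.)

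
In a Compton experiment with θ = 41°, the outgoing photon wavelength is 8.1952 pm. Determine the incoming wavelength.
7.6000 pm

From λ' = λ + Δλ, we have λ = λ' - Δλ

First calculate the Compton shift:
Δλ = λ_C(1 - cos θ)
Δλ = 2.4263 × (1 - cos(41°))
Δλ = 2.4263 × 0.2453
Δλ = 0.5952 pm

Initial wavelength:
λ = λ' - Δλ
λ = 8.1952 - 0.5952
λ = 7.6000 pm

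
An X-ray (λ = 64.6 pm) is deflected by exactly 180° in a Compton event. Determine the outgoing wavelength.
69.4526 pm

Using the Compton formula: λ' = λ + λ_C(1 − cos θ)

For θ = 180°, cos θ = -1 (exact) = -1.0000, so:
1 − cos 180° = 1 − (-1) = 2.0000

Δλ = λ_C × 2.0000 = 2.4263 × 2.0000 = 4.8526 pm

λ' = 64.6 + 4.8526 = 69.4526 pm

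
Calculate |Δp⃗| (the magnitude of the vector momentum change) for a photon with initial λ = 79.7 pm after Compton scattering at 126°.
1.4475e-23 kg·m/s

Photon momentum magnitude is p = h/λ.

Initial momentum:
p₀ = h/λ = 6.6261e-34/7.9700e-11 = 8.3138e-24 kg·m/s

After scattering:
λ' = λ + Δλ = 79.7 + 3.8525 = 83.5525 pm
p' = h/λ' = 6.6261e-34/8.3552e-11 = 7.9304e-24 kg·m/s

Momentum is a vector; the scattered photon's direction makes angle θ = 126° with the incident direction. The magnitude of the vector change Δp⃗ = p⃗₀ − p⃗' is found from the law of cosines:
|Δp⃗|² = p₀² + p'² − 2p₀p'cos θ
|Δp⃗|² = (8.3138e-24)² + (7.9304e-24)² − 2·8.3138e-24·7.9304e-24·cos(126°)
|Δp⃗| = 1.4475e-23 kg·m/s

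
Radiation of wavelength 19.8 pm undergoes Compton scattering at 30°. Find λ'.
20.1251 pm

Using the Compton formula: λ' = λ + λ_C(1 − cos θ)

For θ = 30°, cos θ = √3/2 (exact) ≈ 0.8660, so:
1 − cos 30° = 1 − (√3/2) ≈ 0.1340

Δλ = λ_C × 0.1340 = 2.4263 × 0.1340 = 0.3251 pm

λ' = 19.8 + 0.3251 = 20.1251 pm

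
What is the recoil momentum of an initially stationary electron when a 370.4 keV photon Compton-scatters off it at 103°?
2.4396e-22 kg·m/s

The electron is initially at rest, so by conservation of momentum:
p⃗_e = p⃗₀ − p⃗'  (incident photon momentum minus scattered photon momentum)

Photon momentum magnitudes (p = h/λ = E/c):
λ₀ = hc/E₀ = 3.3473 pm → p₀ = h/λ₀ = 1.9795e-22 kg·m/s
Δλ = λ_C(1 − cos 103°) = 2.9721 pm
λ' = 6.3194 pm → p' = h/λ' = 1.0485e-22 kg·m/s

The scattered photon makes angle θ = 103° with the incident direction, so by the law of cosines:
|p⃗_e|² = p₀² + p'² − 2p₀p'cos θ
|p⃗_e|² = (1.9795e-22)² + (1.0485e-22)² − 2·1.9795e-22·1.0485e-22·cos(103°)
|p⃗_e| = 2.4396e-22 kg·m/s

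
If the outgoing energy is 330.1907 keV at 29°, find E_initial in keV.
359.3000 keV

Convert final energy to wavelength (hc ≈ 1239.842 keV·pm):
λ' = hc/E' = 1239.842 / 330.1907 = 3.7549 pm

Calculate the Compton shift:
Δλ = λ_C(1 - cos(29°))
Δλ = 2.4263 × (1 - cos(29°))
Δλ = 0.3042 pm

Initial wavelength:
λ = λ' - Δλ = 3.7549 - 0.3042 = 3.4507 pm

Initial energy:
E = hc/λ = 1239.842 / 3.4507 = 359.3000 keV

(Intermediate values are shown rounded; full precision is carried through to the final answer.)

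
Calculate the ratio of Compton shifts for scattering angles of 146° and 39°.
146° produces the larger shift by a factor of 8.207

Calculate both shifts using Δλ = λ_C(1 - cos θ):

For θ₁ = 39°:
Δλ₁ = 2.4263 × (1 - cos(39°))
Δλ₁ = 2.4263 × 0.2229
Δλ₁ = 0.5407 pm

For θ₂ = 146°:
Δλ₂ = 2.4263 × (1 - cos(146°))
Δλ₂ = 2.4263 × 1.8290
Δλ₂ = 4.4378 pm

The 146° angle produces the larger shift.
Ratio: 4.4378/0.5407 = 8.207

(Intermediate values are shown rounded; full precision is carried through to the final answer.)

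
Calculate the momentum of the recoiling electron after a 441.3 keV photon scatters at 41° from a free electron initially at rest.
1.5562e-22 kg·m/s

The electron is initially at rest, so by conservation of momentum:
p⃗_e = p⃗₀ − p⃗'  (incident photon momentum minus scattered photon momentum)

Photon momentum magnitudes (p = h/λ = E/c):
λ₀ = hc/E₀ = 2.8095 pm → p₀ = h/λ₀ = 2.3584e-22 kg·m/s
Δλ = λ_C(1 − cos 41°) = 0.5952 pm
λ' = 3.4047 pm → p' = h/λ' = 1.9462e-22 kg·m/s

The scattered photon makes angle θ = 41° with the incident direction, so by the law of cosines:
|p⃗_e|² = p₀² + p'² − 2p₀p'cos θ
|p⃗_e|² = (2.3584e-22)² + (1.9462e-22)² − 2·2.3584e-22·1.9462e-22·cos(41°)
|p⃗_e| = 1.5562e-22 kg·m/s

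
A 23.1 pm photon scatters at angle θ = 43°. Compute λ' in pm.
23.7518 pm

Using the Compton scattering formula:
λ' = λ + Δλ = λ + λ_C(1 - cos θ)

Given:
- Initial wavelength λ = 23.1 pm
- Scattering angle θ = 43°
- Compton wavelength λ_C ≈ 2.4263 pm

Calculate the shift:
Δλ = 2.4263 × (1 - cos(43°))
Δλ = 2.4263 × 0.2686
Δλ = 0.6518 pm

Final wavelength:
λ' = 23.1 + 0.6518 = 23.7518 pm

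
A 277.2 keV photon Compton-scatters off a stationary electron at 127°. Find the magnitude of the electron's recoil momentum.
2.0582e-22 kg·m/s

The electron is initially at rest, so by conservation of momentum:
p⃗_e = p⃗₀ − p⃗'  (incident photon momentum minus scattered photon momentum)

Photon momentum magnitudes (p = h/λ = E/c):
λ₀ = hc/E₀ = 4.4727 pm → p₀ = h/λ₀ = 1.4814e-22 kg·m/s
Δλ = λ_C(1 − cos 127°) = 3.8865 pm
λ' = 8.3592 pm → p' = h/λ' = 7.9266e-23 kg·m/s

The scattered photon makes angle θ = 127° with the incident direction, so by the law of cosines:
|p⃗_e|² = p₀² + p'² − 2p₀p'cos θ
|p⃗_e|² = (1.4814e-22)² + (7.9266e-23)² − 2·1.4814e-22·7.9266e-23·cos(127°)
|p⃗_e| = 2.0582e-22 kg·m/s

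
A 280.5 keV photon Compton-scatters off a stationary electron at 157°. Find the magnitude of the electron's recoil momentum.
2.1895e-22 kg·m/s

The electron is initially at rest, so by conservation of momentum:
p⃗_e = p⃗₀ − p⃗'  (incident photon momentum minus scattered photon momentum)

Photon momentum magnitudes (p = h/λ = E/c):
λ₀ = hc/E₀ = 4.4201 pm → p₀ = h/λ₀ = 1.4991e-22 kg·m/s
Δλ = λ_C(1 − cos 157°) = 4.6597 pm
λ' = 9.0799 pm → p' = h/λ' = 7.2976e-23 kg·m/s

The scattered photon makes angle θ = 157° with the incident direction, so by the law of cosines:
|p⃗_e|² = p₀² + p'² − 2p₀p'cos θ
|p⃗_e|² = (1.4991e-22)² + (7.2976e-23)² − 2·1.4991e-22·7.2976e-23·cos(157°)
|p⃗_e| = 2.1895e-22 kg·m/s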